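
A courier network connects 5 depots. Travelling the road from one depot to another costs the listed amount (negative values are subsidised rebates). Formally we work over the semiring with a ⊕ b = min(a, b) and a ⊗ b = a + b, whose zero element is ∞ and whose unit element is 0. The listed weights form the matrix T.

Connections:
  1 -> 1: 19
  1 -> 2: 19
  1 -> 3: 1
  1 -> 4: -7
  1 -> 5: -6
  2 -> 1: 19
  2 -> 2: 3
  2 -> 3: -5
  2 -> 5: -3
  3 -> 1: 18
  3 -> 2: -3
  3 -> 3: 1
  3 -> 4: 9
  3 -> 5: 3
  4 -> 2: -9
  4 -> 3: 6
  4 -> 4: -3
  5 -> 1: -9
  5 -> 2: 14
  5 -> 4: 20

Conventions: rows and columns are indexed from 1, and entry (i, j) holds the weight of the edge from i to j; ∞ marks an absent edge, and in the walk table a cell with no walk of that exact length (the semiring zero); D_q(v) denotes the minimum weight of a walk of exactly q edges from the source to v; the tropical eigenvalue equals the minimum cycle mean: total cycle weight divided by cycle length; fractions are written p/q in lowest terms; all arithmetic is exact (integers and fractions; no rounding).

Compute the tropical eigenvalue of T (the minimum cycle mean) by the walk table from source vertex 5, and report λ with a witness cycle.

q=0: [∞, ∞, ∞, ∞, 0]
q=1: [-9, 14, ∞, 20, ∞]
q=2: [10, 10, -8, -16, -15]
q=3: [-24, -25, -10, -19, -5]
q=4: [-14, -28, -30, -31, -30]
q=5: [-39, -40, -33, -34, -31]
Optimal cycle mean attained by: cycle 1->5->1, total (-6) + (-9), length 2.
Answer: λ = -15/2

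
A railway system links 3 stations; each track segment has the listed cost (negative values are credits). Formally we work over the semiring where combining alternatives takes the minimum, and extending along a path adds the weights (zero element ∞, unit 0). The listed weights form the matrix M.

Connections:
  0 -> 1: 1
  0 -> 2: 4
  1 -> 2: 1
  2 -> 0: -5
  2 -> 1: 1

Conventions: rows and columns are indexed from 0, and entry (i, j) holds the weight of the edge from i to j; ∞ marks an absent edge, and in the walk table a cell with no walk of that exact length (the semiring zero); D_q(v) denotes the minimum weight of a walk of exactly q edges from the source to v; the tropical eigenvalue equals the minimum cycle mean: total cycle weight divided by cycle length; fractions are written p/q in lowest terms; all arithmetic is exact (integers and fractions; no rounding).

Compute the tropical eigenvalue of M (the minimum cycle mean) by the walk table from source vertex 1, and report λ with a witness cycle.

q=0: [∞, 0, ∞]
q=1: [∞, ∞, 1]
q=2: [-4, 2, ∞]
q=3: [∞, -3, 0]
Optimal cycle mean attained by: cycle 0->1->2->0, total 1 + 1 + (-5), length 3.
Answer: λ = -1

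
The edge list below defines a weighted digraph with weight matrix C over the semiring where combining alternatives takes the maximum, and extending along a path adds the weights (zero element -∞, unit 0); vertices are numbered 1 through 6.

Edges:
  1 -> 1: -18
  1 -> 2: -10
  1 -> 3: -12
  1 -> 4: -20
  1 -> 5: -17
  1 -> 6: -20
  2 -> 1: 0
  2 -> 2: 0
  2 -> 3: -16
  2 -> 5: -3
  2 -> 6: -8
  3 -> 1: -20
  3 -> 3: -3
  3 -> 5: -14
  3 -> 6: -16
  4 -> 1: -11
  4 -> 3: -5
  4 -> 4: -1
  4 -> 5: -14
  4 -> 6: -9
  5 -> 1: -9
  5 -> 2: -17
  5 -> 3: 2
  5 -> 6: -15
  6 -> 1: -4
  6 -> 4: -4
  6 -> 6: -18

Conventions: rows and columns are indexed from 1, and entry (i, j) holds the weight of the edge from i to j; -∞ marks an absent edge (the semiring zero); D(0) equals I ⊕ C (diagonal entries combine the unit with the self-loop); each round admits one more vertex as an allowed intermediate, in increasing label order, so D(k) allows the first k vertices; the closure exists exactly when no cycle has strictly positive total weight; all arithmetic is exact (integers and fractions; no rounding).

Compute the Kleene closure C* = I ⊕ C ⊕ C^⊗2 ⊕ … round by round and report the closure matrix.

D(0):
  [0, -10, -12, -20, -17, -20]
  [0, 0, -16, -∞, -3, -8]
  [-20, -∞, 0, -∞, -14, -16]
  [-11, -∞, -5, 0, -14, -9]
  [-9, -17, 2, -∞, 0, -15]
  [-4, -∞, -∞, -4, -∞, 0]
D(1):
  [0, -10, -12, -20, -17, -20]
  [0, 0, -12, -20, -3, -8]
  [-20, -30, 0, -40, -14, -16]
  [-11, -21, -5, 0, -14, -9]
  [-9, -17, 2, -29, 0, -15]
  [-4, -14, -16, -4, -21, 0]
D(2):
  [0, -10, -12, -20, -13, -18]
  [0, 0, -12, -20, -3, -8]
  [-20, -30, 0, -40, -14, -16]
  [-11, -21, -5, 0, -14, -9]
  [-9, -17, 2, -29, 0, -15]
  [-4, -14, -16, -4, -17, 0]
D(3):
  [0, -10, -12, -20, -13, -18]
  [0, 0, -12, -20, -3, -8]
  [-20, -30, 0, -40, -14, -16]
  [-11, -21, -5, 0, -14, -9]
  [-9, -17, 2, -29, 0, -14]
  [-4, -14, -16, -4, -17, 0]
D(4):
  [0, -10, -12, -20, -13, -18]
  [0, 0, -12, -20, -3, -8]
  [-20, -30, 0, -40, -14, -16]
  [-11, -21, -5, 0, -14, -9]
  [-9, -17, 2, -29, 0, -14]
  [-4, -14, -9, -4, -17, 0]
D(5):
  [0, -10, -11, -20, -13, -18]
  [0, 0, -1, -20, -3, -8]
  [-20, -30, 0, -40, -14, -16]
  [-11, -21, -5, 0, -14, -9]
  [-9, -17, 2, -29, 0, -14]
  [-4, -14, -9, -4, -17, 0]
D(6):
  [0, -10, -11, -20, -13, -18]
  [0, 0, -1, -12, -3, -8]
  [-20, -30, 0, -20, -14, -16]
  [-11, -21, -5, 0, -14, -9]
  [-9, -17, 2, -18, 0, -14]
  [-4, -14, -9, -4, -17, 0]
Answer: C* = [[0, -10, -11, -20, -13, -18], [0, 0, -1, -12, -3, -8], [-20, -30, 0, -20, -14, -16], [-11, -21, -5, 0, -14, -9], [-9, -17, 2, -18, 0, -14], [-4, -14, -9, -4, -17, 0]]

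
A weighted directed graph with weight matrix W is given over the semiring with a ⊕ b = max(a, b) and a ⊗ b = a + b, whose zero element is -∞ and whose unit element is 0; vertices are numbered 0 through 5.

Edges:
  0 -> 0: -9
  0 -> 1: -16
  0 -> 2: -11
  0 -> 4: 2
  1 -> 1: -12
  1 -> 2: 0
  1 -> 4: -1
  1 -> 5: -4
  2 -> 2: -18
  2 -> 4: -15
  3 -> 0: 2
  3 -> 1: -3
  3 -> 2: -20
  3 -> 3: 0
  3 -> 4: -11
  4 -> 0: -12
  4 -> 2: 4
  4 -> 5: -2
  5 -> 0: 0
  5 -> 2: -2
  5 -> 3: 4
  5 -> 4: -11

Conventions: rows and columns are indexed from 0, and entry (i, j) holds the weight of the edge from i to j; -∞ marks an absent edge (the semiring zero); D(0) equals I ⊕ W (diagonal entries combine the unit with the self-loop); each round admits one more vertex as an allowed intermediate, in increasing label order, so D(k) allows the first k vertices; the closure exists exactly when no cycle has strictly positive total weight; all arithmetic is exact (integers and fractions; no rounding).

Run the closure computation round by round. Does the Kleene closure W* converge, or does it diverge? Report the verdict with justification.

D(0):
  [0, -16, -11, -∞, 2, -∞]
  [-∞, 0, 0, -∞, -1, -4]
  [-∞, -∞, 0, -∞, -15, -∞]
  [2, -3, -20, 0, -11, -∞]
  [-12, -∞, 4, -∞, 0, -2]
  [0, -∞, -2, 4, -11, 0]
D(1):
  [0, -16, -11, -∞, 2, -∞]
  [-∞, 0, 0, -∞, -1, -4]
  [-∞, -∞, 0, -∞, -15, -∞]
  [2, -3, -9, 0, 4, -∞]
  [-12, -28, 4, -∞, 0, -2]
  [0, -16, -2, 4, 2, 0]
D(2):
  [0, -16, -11, -∞, 2, -20]
  [-∞, 0, 0, -∞, -1, -4]
  [-∞, -∞, 0, -∞, -15, -∞]
  [2, -3, -3, 0, 4, -7]
  [-12, -28, 4, -∞, 0, -2]
  [0, -16, -2, 4, 2, 0]
D(3):
  [0, -16, -11, -∞, 2, -20]
  [-∞, 0, 0, -∞, -1, -4]
  [-∞, -∞, 0, -∞, -15, -∞]
  [2, -3, -3, 0, 4, -7]
  [-12, -28, 4, -∞, 0, -2]
  [0, -16, -2, 4, 2, 0]
D(4):
  [0, -16, -11, -∞, 2, -20]
  [-∞, 0, 0, -∞, -1, -4]
  [-∞, -∞, 0, -∞, -15, -∞]
  [2, -3, -3, 0, 4, -7]
  [-12, -28, 4, -∞, 0, -2]
  [6, 1, 1, 4, 8, 0]
Detection: at round 5, diagonal entry (5, 5) turns strictly positive.
Key observation: the cycle 5->3->0->4->5 has total weight 4 + 2 + 2 + (-2), which is strictly positive.
Answer: DIVERGES — positive cycle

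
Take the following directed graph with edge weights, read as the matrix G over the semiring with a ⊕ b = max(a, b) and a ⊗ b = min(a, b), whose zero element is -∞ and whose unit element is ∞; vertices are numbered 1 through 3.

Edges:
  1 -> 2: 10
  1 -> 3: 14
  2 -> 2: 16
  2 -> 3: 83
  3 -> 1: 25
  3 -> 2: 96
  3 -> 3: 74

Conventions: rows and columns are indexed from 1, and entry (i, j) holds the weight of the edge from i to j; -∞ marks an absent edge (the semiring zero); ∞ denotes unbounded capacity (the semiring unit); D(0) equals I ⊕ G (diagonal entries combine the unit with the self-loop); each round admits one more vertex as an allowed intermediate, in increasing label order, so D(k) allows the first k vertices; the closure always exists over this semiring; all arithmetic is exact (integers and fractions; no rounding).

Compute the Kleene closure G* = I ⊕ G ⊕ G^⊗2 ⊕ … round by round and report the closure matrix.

D(0):
  [∞, 10, 14]
  [-∞, ∞, 83]
  [25, 96, ∞]
D(1):
  [∞, 10, 14]
  [-∞, ∞, 83]
  [25, 96, ∞]
D(2):
  [∞, 10, 14]
  [-∞, ∞, 83]
  [25, 96, ∞]
D(3):
  [∞, 14, 14]
  [25, ∞, 83]
  [25, 96, ∞]
Answer: G* = [[∞, 14, 14], [25, ∞, 83], [25, 96, ∞]]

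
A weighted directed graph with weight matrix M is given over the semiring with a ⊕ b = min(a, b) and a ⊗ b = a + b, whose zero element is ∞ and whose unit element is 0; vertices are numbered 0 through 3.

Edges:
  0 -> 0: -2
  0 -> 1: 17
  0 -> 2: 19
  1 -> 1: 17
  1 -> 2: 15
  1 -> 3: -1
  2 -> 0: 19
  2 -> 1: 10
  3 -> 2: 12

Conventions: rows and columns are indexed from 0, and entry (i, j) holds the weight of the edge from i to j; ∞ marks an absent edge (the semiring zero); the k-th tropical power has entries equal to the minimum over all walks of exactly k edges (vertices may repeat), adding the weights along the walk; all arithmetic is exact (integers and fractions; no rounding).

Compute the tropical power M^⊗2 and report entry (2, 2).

M^⊗2:
  [-4, 15, 17, 16]
  [34, 25, 11, 16]
  [17, 27, 25, 9]
  [31, 22, ∞, ∞]
Key observation: the optimum is the walk 2->1->2, with weight 10 + 15 = 25.
Optimal value attained by: walk 2->1->2.
Answer: (M^⊗2)[2][2] = 25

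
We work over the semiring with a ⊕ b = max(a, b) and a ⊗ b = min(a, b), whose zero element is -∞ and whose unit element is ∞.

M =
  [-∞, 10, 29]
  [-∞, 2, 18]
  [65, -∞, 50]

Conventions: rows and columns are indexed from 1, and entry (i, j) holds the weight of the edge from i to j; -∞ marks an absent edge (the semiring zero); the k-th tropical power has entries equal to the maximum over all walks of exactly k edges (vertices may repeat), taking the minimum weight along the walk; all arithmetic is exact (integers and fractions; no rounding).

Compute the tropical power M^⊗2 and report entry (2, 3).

M^⊗2:
  [29, 2, 29]
  [18, 2, 18]
  [50, 10, 50]
Key observation: the optimum is the walk 2->3->3, with weight 18 min 50 = 18.
Optimal value attained by: walk 2->3->3.
Answer: (M^⊗2)[2][3] = 18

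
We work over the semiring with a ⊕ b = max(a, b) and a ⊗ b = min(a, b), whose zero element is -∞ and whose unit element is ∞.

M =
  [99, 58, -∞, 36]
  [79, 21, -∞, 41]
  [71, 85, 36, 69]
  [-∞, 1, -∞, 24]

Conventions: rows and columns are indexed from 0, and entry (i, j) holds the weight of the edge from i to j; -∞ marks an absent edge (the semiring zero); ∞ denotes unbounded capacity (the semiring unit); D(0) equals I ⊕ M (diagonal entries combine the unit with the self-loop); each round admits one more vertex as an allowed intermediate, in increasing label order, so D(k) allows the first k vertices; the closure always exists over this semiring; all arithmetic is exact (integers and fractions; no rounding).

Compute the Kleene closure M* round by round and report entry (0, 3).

D(0):
  [∞, 58, -∞, 36]
  [79, ∞, -∞, 41]
  [71, 85, ∞, 69]
  [-∞, 1, -∞, ∞]
D(1):
  [∞, 58, -∞, 36]
  [79, ∞, -∞, 41]
  [71, 85, ∞, 69]
  [-∞, 1, -∞, ∞]
D(2):
  [∞, 58, -∞, 41]
  [79, ∞, -∞, 41]
  [79, 85, ∞, 69]
  [1, 1, -∞, ∞]
D(3):
  [∞, 58, -∞, 41]
  [79, ∞, -∞, 41]
  [79, 85, ∞, 69]
  [1, 1, -∞, ∞]
D(4):
  [∞, 58, -∞, 41]
  [79, ∞, -∞, 41]
  [79, 85, ∞, 69]
  [1, 1, -∞, ∞]
Answer: M*[0][3] = 41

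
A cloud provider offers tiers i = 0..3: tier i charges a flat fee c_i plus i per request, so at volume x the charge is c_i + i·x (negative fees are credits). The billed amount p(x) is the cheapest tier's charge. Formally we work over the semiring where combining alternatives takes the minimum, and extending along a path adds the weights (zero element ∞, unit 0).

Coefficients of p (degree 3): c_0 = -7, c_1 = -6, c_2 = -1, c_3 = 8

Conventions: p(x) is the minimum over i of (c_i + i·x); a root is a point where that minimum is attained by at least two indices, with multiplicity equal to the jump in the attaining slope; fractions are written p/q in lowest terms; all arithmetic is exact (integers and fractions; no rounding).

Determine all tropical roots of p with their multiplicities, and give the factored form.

hull edge (i=0, c=-7) to (i=1, c=-6): slope 1, span 1
hull edge (i=1, c=-6) to (i=2, c=-1): slope 5, span 1
hull edge (i=2, c=-1) to (i=3, c=8): slope 9, span 1
Factored form: p(x) = 8 ⊗ (x ⊕ (-9)) ⊗ (x ⊕ (-5)) ⊗ (x ⊕ (-1))
Answer: roots = -9 (mult 1), -5 (mult 1), -1 (mult 1)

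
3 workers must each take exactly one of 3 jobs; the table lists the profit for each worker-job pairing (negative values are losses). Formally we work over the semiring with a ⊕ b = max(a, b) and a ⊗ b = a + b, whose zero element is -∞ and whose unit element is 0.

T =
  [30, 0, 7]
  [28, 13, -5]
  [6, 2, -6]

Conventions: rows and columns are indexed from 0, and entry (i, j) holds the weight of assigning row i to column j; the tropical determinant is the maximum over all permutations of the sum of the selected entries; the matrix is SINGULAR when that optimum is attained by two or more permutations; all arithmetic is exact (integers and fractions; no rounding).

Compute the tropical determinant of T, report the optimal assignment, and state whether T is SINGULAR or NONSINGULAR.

σ = (0, 1, 2): 30 + 13 + (-6) = 37
σ = (0, 2, 1): 30 + (-5) + 2 = 27
σ = (1, 0, 2): 0 + 28 + (-6) = 22
σ = (1, 2, 0): 0 + (-5) + 6 = 1
σ = (2, 0, 1): 7 + 28 + 2 = 37
σ = (2, 1, 0): 7 + 13 + 6 = 26
Optimal value attained by: σ = (0, 1, 2).
Answer: det⊕(T) = 37; verdict: SINGULAR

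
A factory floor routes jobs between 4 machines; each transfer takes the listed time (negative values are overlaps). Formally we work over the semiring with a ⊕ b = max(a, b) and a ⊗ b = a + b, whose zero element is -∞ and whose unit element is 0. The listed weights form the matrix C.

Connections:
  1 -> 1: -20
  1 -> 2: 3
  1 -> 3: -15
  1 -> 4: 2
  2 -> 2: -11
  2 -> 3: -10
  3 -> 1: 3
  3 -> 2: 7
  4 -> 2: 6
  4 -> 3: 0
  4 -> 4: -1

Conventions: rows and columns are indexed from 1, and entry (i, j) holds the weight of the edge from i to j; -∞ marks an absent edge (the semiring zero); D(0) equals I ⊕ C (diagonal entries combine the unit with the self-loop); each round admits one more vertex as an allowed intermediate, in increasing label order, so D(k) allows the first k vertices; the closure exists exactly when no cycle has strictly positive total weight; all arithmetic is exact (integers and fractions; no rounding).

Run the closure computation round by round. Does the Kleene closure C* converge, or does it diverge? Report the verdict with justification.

D(0):
  [0, 3, -15, 2]
  [-∞, 0, -10, -∞]
  [3, 7, 0, -∞]
  [-∞, 6, 0, 0]
D(1):
  [0, 3, -15, 2]
  [-∞, 0, -10, -∞]
  [3, 7, 0, 5]
  [-∞, 6, 0, 0]
D(2):
  [0, 3, -7, 2]
  [-∞, 0, -10, -∞]
  [3, 7, 0, 5]
  [-∞, 6, 0, 0]
Detection: at round 3, diagonal entry (4, 4) turns strictly positive.
Key observation: the cycle 4->2->3->1->4 has total weight 6 + (-10) + 3 + 2, which is strictly positive.
Answer: DIVERGES — positive cycle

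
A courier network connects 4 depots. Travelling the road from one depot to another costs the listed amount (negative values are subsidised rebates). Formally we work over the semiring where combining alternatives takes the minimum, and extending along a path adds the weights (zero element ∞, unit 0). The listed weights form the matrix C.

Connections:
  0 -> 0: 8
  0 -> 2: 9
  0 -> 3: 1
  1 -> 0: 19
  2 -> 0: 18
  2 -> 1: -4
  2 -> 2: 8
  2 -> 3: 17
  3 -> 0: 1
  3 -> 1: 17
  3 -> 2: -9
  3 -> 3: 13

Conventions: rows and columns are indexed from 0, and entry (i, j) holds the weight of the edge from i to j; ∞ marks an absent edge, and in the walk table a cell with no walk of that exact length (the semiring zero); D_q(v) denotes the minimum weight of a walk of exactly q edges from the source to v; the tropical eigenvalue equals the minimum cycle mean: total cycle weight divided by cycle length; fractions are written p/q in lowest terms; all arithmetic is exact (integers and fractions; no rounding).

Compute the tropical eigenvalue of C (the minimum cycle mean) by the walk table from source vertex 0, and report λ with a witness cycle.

q=0: [0, ∞, ∞, ∞]
q=1: [8, ∞, 9, 1]
q=2: [2, 5, -8, 9]
q=3: [10, -12, 0, 3]
q=4: [4, -4, -6, 11]
Optimal cycle mean attained by: cycle 0->3->0, total 1 + 1, length 2.
Answer: λ = 1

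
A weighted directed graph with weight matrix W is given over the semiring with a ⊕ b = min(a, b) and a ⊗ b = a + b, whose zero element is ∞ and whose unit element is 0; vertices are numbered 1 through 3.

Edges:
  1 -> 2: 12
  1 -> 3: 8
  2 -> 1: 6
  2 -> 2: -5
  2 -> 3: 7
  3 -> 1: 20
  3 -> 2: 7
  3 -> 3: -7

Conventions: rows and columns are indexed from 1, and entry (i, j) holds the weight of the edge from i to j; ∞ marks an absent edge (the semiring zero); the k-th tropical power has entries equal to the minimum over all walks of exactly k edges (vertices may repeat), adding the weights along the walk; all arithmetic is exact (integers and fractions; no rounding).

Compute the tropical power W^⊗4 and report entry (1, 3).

W^⊗2:
  [18, 7, 1]
  [1, -10, 0]
  [13, 0, -14]
W^⊗3:
  [13, 2, -6]
  [-4, -15, -7]
  [6, -7, -21]
W^⊗4:
  [8, -3, -13]
  [-9, -20, -14]
  [-1, -14, -28]
Key observation: the optimum is the walk 1->3->3->3->3, with weight 8 + (-7) + (-7) + (-7) = -13.
Optimal value attained by: walk 1->3->3->3->3.
Answer: (W^⊗4)[1][3] = -13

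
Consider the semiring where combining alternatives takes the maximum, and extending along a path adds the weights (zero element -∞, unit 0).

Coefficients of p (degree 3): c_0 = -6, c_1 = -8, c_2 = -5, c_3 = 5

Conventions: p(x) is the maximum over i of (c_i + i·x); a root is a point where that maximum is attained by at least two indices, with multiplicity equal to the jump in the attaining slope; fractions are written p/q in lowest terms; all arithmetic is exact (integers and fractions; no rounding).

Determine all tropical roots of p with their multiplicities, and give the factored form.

hull edge (i=0, c=-6) to (i=3, c=5): slope 11/3, span 3
Factored form: p(x) = 5 ⊗ (x ⊕ (-11/3)) ⊗ (x ⊕ (-11/3)) ⊗ (x ⊕ (-11/3))
Answer: roots = -11/3 (mult 3)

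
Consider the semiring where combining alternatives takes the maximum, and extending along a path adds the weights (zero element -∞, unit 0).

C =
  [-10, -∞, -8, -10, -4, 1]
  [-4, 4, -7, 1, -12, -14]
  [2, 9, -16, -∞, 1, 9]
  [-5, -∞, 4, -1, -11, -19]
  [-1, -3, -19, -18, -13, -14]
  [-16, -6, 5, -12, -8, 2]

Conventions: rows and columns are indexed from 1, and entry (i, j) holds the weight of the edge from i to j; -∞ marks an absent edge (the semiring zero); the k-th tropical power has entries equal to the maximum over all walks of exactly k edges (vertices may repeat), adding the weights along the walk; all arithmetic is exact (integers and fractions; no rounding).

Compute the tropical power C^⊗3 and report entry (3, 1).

C^⊗2:
  [-5, 1, 6, -11, -7, 3]
  [0, 8, 5, 5, -6, 2]
  [5, 13, 14, 10, 1, 11]
  [6, 13, 3, -2, 5, 13]
  [-7, 1, -9, -2, -5, 0]
  [7, 14, 7, -5, 6, 14]
C^⊗3:
  [8, 15, 8, 2, 7, 15]
  [7, 14, 9, 9, 6, 14]
  [16, 23, 16, 14, 15, 23]
  [9, 17, 18, 14, 5, 15]
  [-3, 5, 5, 2, -8, 2]
  [10, 18, 19, 15, 8, 16]
Key observation: the optimum is the walk 3->6->3->1, with weight 9 + 5 + 2 = 16.
Optimal value attained by: walk 3->6->3->1.
Answer: (C^⊗3)[3][1] = 16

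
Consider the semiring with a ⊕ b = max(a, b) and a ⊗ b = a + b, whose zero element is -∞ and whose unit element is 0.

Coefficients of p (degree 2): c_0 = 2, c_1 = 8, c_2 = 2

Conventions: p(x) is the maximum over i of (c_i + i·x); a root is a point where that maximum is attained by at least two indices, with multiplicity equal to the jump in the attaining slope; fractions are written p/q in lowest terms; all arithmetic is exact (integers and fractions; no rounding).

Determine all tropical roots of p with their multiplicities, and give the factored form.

hull edge (i=0, c=2) to (i=1, c=8): slope 6, span 1
hull edge (i=1, c=8) to (i=2, c=2): slope -6, span 1
Factored form: p(x) = 2 ⊗ (x ⊕ (-6)) ⊗ (x ⊕ 6)
Answer: roots = -6 (mult 1), 6 (mult 1)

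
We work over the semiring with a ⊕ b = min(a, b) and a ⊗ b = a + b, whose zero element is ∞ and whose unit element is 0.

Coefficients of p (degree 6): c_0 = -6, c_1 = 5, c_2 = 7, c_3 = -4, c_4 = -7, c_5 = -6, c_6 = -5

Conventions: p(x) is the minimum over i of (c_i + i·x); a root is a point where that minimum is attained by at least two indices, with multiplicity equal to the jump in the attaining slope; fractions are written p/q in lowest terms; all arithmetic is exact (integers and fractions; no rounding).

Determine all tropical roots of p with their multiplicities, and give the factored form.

hull edge (i=0, c=-6) to (i=4, c=-7): slope -1/4, span 4
hull edge (i=4, c=-7) to (i=6, c=-5): slope 1, span 2
Factored form: p(x) = -5 ⊗ (x ⊕ (-1)) ⊗ (x ⊕ (-1)) ⊗ (x ⊕ 1/4) ⊗ (x ⊕ 1/4) ⊗ (x ⊕ 1/4) ⊗ (x ⊕ 1/4)
Answer: roots = -1 (mult 2), 1/4 (mult 4)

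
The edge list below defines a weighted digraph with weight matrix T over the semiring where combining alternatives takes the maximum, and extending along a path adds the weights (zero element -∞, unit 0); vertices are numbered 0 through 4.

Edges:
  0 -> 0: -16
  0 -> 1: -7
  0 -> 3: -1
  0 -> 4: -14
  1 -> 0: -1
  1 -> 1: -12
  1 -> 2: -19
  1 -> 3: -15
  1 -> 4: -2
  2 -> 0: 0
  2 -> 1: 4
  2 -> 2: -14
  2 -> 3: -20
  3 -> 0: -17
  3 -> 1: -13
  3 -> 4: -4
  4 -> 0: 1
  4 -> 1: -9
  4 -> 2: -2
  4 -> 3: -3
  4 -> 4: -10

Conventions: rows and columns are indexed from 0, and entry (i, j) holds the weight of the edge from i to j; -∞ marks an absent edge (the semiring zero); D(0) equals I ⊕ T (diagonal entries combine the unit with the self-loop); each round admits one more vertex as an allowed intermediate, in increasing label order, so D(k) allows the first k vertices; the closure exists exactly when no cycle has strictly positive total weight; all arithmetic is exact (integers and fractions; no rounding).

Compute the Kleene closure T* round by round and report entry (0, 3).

D(0):
  [0, -7, -∞, -1, -14]
  [-1, 0, -19, -15, -2]
  [0, 4, 0, -20, -∞]
  [-17, -13, -∞, 0, -4]
  [1, -9, -2, -3, 0]
D(1):
  [0, -7, -∞, -1, -14]
  [-1, 0, -19, -2, -2]
  [0, 4, 0, -1, -14]
  [-17, -13, -∞, 0, -4]
  [1, -6, -2, 0, 0]
D(2):
  [0, -7, -26, -1, -9]
  [-1, 0, -19, -2, -2]
  [3, 4, 0, 2, 2]
  [-14, -13, -32, 0, -4]
  [1, -6, -2, 0, 0]
D(3):
  [0, -7, -26, -1, -9]
  [-1, 0, -19, -2, -2]
  [3, 4, 0, 2, 2]
  [-14, -13, -32, 0, -4]
  [1, 2, -2, 0, 0]
D(4):
  [0, -7, -26, -1, -5]
  [-1, 0, -19, -2, -2]
  [3, 4, 0, 2, 2]
  [-14, -13, -32, 0, -4]
  [1, 2, -2, 0, 0]
D(5):
  [0, -3, -7, -1, -5]
  [-1, 0, -4, -2, -2]
  [3, 4, 0, 2, 2]
  [-3, -2, -6, 0, -4]
  [1, 2, -2, 0, 0]
Answer: T*[0][3] = -1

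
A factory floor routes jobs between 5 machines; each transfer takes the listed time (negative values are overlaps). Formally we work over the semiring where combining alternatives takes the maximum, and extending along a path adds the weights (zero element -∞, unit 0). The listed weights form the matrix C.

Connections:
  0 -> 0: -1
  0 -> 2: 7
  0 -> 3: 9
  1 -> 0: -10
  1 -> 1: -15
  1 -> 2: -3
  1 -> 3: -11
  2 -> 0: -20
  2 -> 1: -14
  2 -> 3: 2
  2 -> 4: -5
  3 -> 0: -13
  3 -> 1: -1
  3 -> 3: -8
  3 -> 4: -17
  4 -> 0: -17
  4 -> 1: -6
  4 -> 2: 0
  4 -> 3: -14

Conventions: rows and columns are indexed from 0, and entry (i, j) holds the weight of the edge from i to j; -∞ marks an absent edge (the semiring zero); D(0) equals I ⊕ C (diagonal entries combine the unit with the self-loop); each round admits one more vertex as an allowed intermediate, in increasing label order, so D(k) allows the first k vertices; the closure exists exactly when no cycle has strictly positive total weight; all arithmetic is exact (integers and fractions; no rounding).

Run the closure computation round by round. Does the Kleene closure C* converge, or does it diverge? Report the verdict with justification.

D(0):
  [0, -∞, 7, 9, -∞]
  [-10, 0, -3, -11, -∞]
  [-20, -14, 0, 2, -5]
  [-13, -1, -∞, 0, -17]
  [-17, -6, 0, -14, 0]
D(1):
  [0, -∞, 7, 9, -∞]
  [-10, 0, -3, -1, -∞]
  [-20, -14, 0, 2, -5]
  [-13, -1, -6, 0, -17]
  [-17, -6, 0, -8, 0]
D(2):
  [0, -∞, 7, 9, -∞]
  [-10, 0, -3, -1, -∞]
  [-20, -14, 0, 2, -5]
  [-11, -1, -4, 0, -17]
  [-16, -6, 0, -7, 0]
D(3):
  [0, -7, 7, 9, 2]
  [-10, 0, -3, -1, -8]
  [-20, -14, 0, 2, -5]
  [-11, -1, -4, 0, -9]
  [-16, -6, 0, 2, 0]
D(4):
  [0, 8, 7, 9, 2]
  [-10, 0, -3, -1, -8]
  [-9, 1, 0, 2, -5]
  [-11, -1, -4, 0, -9]
  [-9, 1, 0, 2, 0]
D(5):
  [0, 8, 7, 9, 2]
  [-10, 0, -3, -1, -8]
  [-9, 1, 0, 2, -5]
  [-11, -1, -4, 0, -9]
  [-9, 1, 0, 2, 0]
Key observation: every diagonal entry stays at the unit through all rounds, so no improving cycle exists.
Answer: CONVERGES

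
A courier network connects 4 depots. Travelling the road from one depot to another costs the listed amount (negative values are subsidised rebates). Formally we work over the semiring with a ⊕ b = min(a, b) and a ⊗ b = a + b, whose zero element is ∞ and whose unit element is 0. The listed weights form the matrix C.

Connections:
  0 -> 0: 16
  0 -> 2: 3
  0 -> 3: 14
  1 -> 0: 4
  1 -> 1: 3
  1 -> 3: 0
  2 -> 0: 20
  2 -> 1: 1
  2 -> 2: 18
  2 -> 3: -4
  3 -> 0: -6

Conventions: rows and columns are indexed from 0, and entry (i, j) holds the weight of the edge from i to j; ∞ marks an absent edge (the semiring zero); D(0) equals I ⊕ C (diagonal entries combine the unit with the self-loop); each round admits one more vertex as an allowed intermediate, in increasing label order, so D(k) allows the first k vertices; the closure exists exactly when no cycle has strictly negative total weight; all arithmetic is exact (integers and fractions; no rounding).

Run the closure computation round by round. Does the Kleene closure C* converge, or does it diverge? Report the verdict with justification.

D(0):
  [0, ∞, 3, 14]
  [4, 0, ∞, 0]
  [20, 1, 0, -4]
  [-6, ∞, ∞, 0]
D(1):
  [0, ∞, 3, 14]
  [4, 0, 7, 0]
  [20, 1, 0, -4]
  [-6, ∞, -3, 0]
D(2):
  [0, ∞, 3, 14]
  [4, 0, 7, 0]
  [5, 1, 0, -4]
  [-6, ∞, -3, 0]
Detection: at round 3, diagonal entry (3, 3) turns strictly negative.
Key observation: the cycle 3->0->2->1->3 has total weight (-6) + 3 + 1 + 0, which is strictly negative.
Answer: DIVERGES — negative cycle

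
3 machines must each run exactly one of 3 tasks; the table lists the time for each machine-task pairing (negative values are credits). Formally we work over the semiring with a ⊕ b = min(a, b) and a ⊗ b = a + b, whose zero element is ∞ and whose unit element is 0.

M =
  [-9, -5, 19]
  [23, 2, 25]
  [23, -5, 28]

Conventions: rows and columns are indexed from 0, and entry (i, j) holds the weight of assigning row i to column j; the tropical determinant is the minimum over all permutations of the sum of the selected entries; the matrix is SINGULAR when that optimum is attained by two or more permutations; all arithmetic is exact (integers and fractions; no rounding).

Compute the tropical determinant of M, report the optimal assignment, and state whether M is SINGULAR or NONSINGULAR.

σ = (0, 1, 2): (-9) + 2 + 28 = 21
σ = (0, 2, 1): (-9) + 25 + (-5) = 11
σ = (1, 0, 2): (-5) + 23 + 28 = 46
σ = (1, 2, 0): (-5) + 25 + 23 = 43
σ = (2, 0, 1): 19 + 23 + (-5) = 37
σ = (2, 1, 0): 19 + 2 + 23 = 44
Optimal value attained by: σ = (0, 2, 1).
Answer: det⊕(M) = 11; verdict: NONSINGULAR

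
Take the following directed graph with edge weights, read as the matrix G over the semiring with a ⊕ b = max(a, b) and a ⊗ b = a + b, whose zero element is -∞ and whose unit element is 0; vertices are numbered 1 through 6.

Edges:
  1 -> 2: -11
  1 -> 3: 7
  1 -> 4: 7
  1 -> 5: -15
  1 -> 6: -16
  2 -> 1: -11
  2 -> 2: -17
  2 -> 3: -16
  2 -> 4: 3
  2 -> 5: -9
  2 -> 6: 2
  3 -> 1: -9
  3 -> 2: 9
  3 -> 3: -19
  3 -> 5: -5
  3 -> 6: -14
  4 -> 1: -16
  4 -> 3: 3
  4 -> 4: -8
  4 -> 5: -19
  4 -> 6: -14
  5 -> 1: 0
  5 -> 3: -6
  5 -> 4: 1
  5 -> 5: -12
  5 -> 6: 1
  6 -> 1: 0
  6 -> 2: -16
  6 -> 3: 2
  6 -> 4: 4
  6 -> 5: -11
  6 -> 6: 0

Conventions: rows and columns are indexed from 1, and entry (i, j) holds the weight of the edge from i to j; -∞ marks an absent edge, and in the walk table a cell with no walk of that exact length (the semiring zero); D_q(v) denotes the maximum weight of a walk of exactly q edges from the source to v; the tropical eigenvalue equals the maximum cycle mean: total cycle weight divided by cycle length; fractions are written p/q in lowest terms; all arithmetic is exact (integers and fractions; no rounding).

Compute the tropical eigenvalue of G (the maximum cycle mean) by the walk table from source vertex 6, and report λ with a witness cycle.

q=0: [-∞, -∞, -∞, -∞, -∞, 0]
q=1: [0, -16, 2, 4, -11, 0]
q=2: [0, 11, 7, 7, -3, 0]
q=3: [0, 16, 10, 14, 2, 13]
q=4: [13, 19, 17, 19, 7, 18]
q=5: [18, 26, 22, 22, 12, 21]
q=6: [21, 31, 25, 29, 17, 28]
Optimal cycle mean attained by: cycle 2->4->3->2, total 3 + 3 + 9, length 3.
Answer: λ = 5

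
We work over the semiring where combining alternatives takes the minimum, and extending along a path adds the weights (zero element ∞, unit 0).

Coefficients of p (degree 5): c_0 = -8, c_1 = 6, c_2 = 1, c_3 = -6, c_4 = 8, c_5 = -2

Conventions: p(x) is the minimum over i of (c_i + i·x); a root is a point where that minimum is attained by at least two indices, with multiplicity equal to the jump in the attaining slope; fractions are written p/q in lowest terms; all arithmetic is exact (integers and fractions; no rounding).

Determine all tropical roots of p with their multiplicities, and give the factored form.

hull edge (i=0, c=-8) to (i=3, c=-6): slope 2/3, span 3
hull edge (i=3, c=-6) to (i=5, c=-2): slope 2, span 2
Factored form: p(x) = -2 ⊗ (x ⊕ (-2)) ⊗ (x ⊕ (-2)) ⊗ (x ⊕ (-2/3)) ⊗ (x ⊕ (-2/3)) ⊗ (x ⊕ (-2/3))
Answer: roots = -2 (mult 2), -2/3 (mult 3)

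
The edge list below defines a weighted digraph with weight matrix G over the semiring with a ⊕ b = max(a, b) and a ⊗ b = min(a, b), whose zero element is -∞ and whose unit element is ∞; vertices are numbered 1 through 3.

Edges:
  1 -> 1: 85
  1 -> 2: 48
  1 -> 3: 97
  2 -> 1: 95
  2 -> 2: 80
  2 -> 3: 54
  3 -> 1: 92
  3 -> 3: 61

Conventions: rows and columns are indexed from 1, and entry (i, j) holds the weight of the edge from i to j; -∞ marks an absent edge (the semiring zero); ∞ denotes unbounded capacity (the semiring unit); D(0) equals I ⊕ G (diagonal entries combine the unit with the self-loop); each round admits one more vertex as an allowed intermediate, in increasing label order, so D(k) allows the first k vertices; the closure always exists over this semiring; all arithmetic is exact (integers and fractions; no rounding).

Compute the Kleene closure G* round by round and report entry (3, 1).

D(0):
  [∞, 48, 97]
  [95, ∞, 54]
  [92, -∞, ∞]
D(1):
  [∞, 48, 97]
  [95, ∞, 95]
  [92, 48, ∞]
D(2):
  [∞, 48, 97]
  [95, ∞, 95]
  [92, 48, ∞]
D(3):
  [∞, 48, 97]
  [95, ∞, 95]
  [92, 48, ∞]
Answer: G*[3][1] = 92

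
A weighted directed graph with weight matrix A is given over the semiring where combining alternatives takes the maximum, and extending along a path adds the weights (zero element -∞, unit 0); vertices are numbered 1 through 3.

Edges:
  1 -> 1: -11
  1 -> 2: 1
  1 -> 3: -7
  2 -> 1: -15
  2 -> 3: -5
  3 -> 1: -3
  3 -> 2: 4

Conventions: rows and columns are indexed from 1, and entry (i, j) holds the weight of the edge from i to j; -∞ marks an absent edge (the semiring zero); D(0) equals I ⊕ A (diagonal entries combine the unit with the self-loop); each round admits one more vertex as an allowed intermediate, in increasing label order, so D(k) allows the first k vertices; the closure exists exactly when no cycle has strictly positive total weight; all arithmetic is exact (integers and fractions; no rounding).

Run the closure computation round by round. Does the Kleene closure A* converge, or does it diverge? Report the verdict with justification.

D(0):
  [0, 1, -7]
  [-15, 0, -5]
  [-3, 4, 0]
D(1):
  [0, 1, -7]
  [-15, 0, -5]
  [-3, 4, 0]
D(2):
  [0, 1, -4]
  [-15, 0, -5]
  [-3, 4, 0]
D(3):
  [0, 1, -4]
  [-8, 0, -5]
  [-3, 4, 0]
Key observation: every diagonal entry stays at the unit through all rounds, so no improving cycle exists.
Answer: CONVERGES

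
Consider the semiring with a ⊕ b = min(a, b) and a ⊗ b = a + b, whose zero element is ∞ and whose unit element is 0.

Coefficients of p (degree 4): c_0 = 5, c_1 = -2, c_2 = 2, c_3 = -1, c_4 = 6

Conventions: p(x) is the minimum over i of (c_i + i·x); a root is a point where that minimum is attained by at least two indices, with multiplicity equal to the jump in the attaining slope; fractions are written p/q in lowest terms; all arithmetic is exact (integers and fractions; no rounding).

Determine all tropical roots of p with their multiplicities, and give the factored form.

hull edge (i=0, c=5) to (i=1, c=-2): slope -7, span 1
hull edge (i=1, c=-2) to (i=3, c=-1): slope 1/2, span 2
hull edge (i=3, c=-1) to (i=4, c=6): slope 7, span 1
Factored form: p(x) = 6 ⊗ (x ⊕ (-7)) ⊗ (x ⊕ (-1/2)) ⊗ (x ⊕ (-1/2)) ⊗ (x ⊕ 7)
Answer: roots = -7 (mult 1), -1/2 (mult 2), 7 (mult 1)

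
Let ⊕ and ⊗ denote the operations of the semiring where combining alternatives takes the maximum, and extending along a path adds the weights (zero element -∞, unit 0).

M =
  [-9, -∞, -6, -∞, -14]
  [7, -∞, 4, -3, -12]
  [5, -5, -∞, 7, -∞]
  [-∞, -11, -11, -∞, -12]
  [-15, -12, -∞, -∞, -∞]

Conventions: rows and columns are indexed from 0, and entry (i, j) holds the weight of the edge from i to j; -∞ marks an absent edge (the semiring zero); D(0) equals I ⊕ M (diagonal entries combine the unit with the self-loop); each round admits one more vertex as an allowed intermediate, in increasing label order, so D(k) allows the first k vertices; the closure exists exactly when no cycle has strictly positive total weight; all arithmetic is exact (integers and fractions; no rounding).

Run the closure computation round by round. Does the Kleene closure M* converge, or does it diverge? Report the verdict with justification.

D(0):
  [0, -∞, -6, -∞, -14]
  [7, 0, 4, -3, -12]
  [5, -5, 0, 7, -∞]
  [-∞, -11, -11, 0, -12]
  [-15, -12, -∞, -∞, 0]
D(1):
  [0, -∞, -6, -∞, -14]
  [7, 0, 4, -3, -7]
  [5, -5, 0, 7, -9]
  [-∞, -11, -11, 0, -12]
  [-15, -12, -21, -∞, 0]
D(2):
  [0, -∞, -6, -∞, -14]
  [7, 0, 4, -3, -7]
  [5, -5, 0, 7, -9]
  [-4, -11, -7, 0, -12]
  [-5, -12, -8, -15, 0]
D(3):
  [0, -11, -6, 1, -14]
  [9, 0, 4, 11, -5]
  [5, -5, 0, 7, -9]
  [-2, -11, -7, 0, -12]
  [-3, -12, -8, -1, 0]
D(4):
  [0, -10, -6, 1, -11]
  [9, 0, 4, 11, -1]
  [5, -4, 0, 7, -5]
  [-2, -11, -7, 0, -12]
  [-3, -12, -8, -1, 0]
D(5):
  [0, -10, -6, 1, -11]
  [9, 0, 4, 11, -1]
  [5, -4, 0, 7, -5]
  [-2, -11, -7, 0, -12]
  [-3, -12, -8, -1, 0]
Key observation: every diagonal entry stays at the unit through all rounds, so no improving cycle exists.
Answer: CONVERGES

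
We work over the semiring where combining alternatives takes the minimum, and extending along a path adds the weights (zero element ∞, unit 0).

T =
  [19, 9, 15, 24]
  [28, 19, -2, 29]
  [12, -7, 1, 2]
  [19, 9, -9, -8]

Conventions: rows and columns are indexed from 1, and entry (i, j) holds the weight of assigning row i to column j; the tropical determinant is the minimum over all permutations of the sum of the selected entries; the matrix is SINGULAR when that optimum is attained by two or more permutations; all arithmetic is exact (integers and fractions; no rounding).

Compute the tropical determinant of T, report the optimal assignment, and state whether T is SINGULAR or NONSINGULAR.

σ = (1, 2, 3, 4): 19 + 19 + 1 + (-8) = 31
σ = (1, 2, 4, 3): 19 + 19 + 2 + (-9) = 31
σ = (1, 3, 2, 4): 19 + (-2) + (-7) + (-8) = 2
σ = (1, 3, 4, 2): 19 + (-2) + 2 + 9 = 28
σ = (1, 4, 2, 3): 19 + 29 + (-7) + (-9) = 32
σ = (1, 4, 3, 2): 19 + 29 + 1 + 9 = 58
σ = (2, 1, 3, 4): 9 + 28 + 1 + (-8) = 30
σ = (2, 1, 4, 3): 9 + 28 + 2 + (-9) = 30
σ = (2, 3, 1, 4): 9 + (-2) + 12 + (-8) = 11
σ = (2, 3, 4, 1): 9 + (-2) + 2 + 19 = 28
σ = (2, 4, 1, 3): 9 + 29 + 12 + (-9) = 41
σ = (2, 4, 3, 1): 9 + 29 + 1 + 19 = 58
σ = (3, 1, 2, 4): 15 + 28 + (-7) + (-8) = 28
σ = (3, 1, 4, 2): 15 + 28 + 2 + 9 = 54
σ = (3, 2, 1, 4): 15 + 19 + 12 + (-8) = 38
σ = (3, 2, 4, 1): 15 + 19 + 2 + 19 = 55
σ = (3, 4, 1, 2): 15 + 29 + 12 + 9 = 65
σ = (3, 4, 2, 1): 15 + 29 + (-7) + 19 = 56
σ = (4, 1, 2, 3): 24 + 28 + (-7) + (-9) = 36
σ = (4, 1, 3, 2): 24 + 28 + 1 + 9 = 62
σ = (4, 2, 1, 3): 24 + 19 + 12 + (-9) = 46
σ = (4, 2, 3, 1): 24 + 19 + 1 + 19 = 63
σ = (4, 3, 1, 2): 24 + (-2) + 12 + 9 = 43
σ = (4, 3, 2, 1): 24 + (-2) + (-7) + 19 = 34
Optimal value attained by: σ = (1, 3, 2, 4).
Answer: det⊕(T) = 2; verdict: NONSINGULAR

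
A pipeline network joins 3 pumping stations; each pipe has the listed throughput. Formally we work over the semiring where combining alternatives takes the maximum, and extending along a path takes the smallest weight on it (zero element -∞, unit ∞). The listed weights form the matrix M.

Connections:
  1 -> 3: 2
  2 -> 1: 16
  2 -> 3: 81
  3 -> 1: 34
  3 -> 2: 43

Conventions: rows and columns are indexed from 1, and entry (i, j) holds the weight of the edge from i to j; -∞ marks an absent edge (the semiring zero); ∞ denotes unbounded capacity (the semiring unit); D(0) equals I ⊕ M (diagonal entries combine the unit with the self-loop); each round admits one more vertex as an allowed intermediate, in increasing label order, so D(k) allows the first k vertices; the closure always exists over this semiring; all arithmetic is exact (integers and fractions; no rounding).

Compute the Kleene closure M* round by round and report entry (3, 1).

D(0):
  [∞, -∞, 2]
  [16, ∞, 81]
  [34, 43, ∞]
D(1):
  [∞, -∞, 2]
  [16, ∞, 81]
  [34, 43, ∞]
D(2):
  [∞, -∞, 2]
  [16, ∞, 81]
  [34, 43, ∞]
D(3):
  [∞, 2, 2]
  [34, ∞, 81]
  [34, 43, ∞]
Answer: M*[3][1] = 34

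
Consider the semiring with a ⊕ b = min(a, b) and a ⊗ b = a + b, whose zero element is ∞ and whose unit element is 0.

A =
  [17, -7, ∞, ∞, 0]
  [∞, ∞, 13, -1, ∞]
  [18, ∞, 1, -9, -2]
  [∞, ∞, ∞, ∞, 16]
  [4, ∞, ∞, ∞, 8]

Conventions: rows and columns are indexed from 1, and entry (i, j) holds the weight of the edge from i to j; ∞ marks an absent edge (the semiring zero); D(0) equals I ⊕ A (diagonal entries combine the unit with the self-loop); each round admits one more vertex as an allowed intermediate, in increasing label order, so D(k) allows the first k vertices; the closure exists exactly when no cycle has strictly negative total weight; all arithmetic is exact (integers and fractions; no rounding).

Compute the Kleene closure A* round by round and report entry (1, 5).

D(0):
  [0, -7, ∞, ∞, 0]
  [∞, 0, 13, -1, ∞]
  [18, ∞, 0, -9, -2]
  [∞, ∞, ∞, 0, 16]
  [4, ∞, ∞, ∞, 0]
D(1):
  [0, -7, ∞, ∞, 0]
  [∞, 0, 13, -1, ∞]
  [18, 11, 0, -9, -2]
  [∞, ∞, ∞, 0, 16]
  [4, -3, ∞, ∞, 0]
D(2):
  [0, -7, 6, -8, 0]
  [∞, 0, 13, -1, ∞]
  [18, 11, 0, -9, -2]
  [∞, ∞, ∞, 0, 16]
  [4, -3, 10, -4, 0]
D(3):
  [0, -7, 6, -8, 0]
  [31, 0, 13, -1, 11]
  [18, 11, 0, -9, -2]
  [∞, ∞, ∞, 0, 16]
  [4, -3, 10, -4, 0]
D(4):
  [0, -7, 6, -8, 0]
  [31, 0, 13, -1, 11]
  [18, 11, 0, -9, -2]
  [∞, ∞, ∞, 0, 16]
  [4, -3, 10, -4, 0]
D(5):
  [0, -7, 6, -8, 0]
  [15, 0, 13, -1, 11]
  [2, -5, 0, -9, -2]
  [20, 13, 26, 0, 16]
  [4, -3, 10, -4, 0]
Answer: A*[1][5] = 0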